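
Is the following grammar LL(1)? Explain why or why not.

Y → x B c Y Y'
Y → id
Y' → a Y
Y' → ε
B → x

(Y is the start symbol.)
Relevant sets:
  FOLLOW(Y') = { $, 'a' }

For Y:
  PREDICT(Y → x B c Y Y') = { 'x' }
  PREDICT(Y → id) = { 'id' }
For Y':
  PREDICT(Y' → a Y) = { 'a' }
  PREDICT(Y' → ε) = { $, 'a' }
B has a single production, so nothing to check there.

Conflict found: Predict set conflict for Y': { 'a' }
The grammar is NOT LL(1).

Answer: No. Predict set conflict for Y': { 'a' }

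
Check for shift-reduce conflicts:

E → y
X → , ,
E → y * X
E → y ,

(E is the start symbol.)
Yes — I2: [E → y .] vs [E → y . * X]

A shift-reduce conflict occurs when an LR(0) state has both:
  - a complete (reduce) item [A → α .] (dot at the end), and
  - a shift item [B → β . c γ] (dot before a terminal).

Augment with E' → E and build the canonical LR(0) collection (I0 = CLOSURE({[E' → . E]}), then GOTO on every symbol after a dot until no new states appear). It has 8 states:
  I0: { [E → . y * X], [E → . y ,], [E → . y], [E' → . E] }  — shift
  I1: { [E' → E .] }  — accept
  I2: { [E → y . * X], [E → y . ,], [E → y .] }  — shift, reduce
  I3: { [E → y * . X], [X → . , ,] }  — shift
  I4: { [E → y , .] }  — reduce
  I5: { [X → , . ,] }  — shift
  I6: { [E → y * X .] }  — reduce
  I7: { [X → , , .] }  — reduce

I2 contains reduce item [E → y .] and shift items [E → y . * X], [E → y . ,] — shift-reduce conflict.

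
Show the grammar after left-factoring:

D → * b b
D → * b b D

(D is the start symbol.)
D → * b b D'
D' → ε
D' → D

Left-factoring transforms A → αβ₁ | αβ₂ into A → αA' and A' → β₁ | β₂
(α is the longest common prefix among the alternatives). Repeat until
no nonterminal has two alternatives with a common prefix.

Round 1: D has alternatives sharing prefix '* b b'. Introduce D': D → * b b D'
  Add: D' → ε
  Add: D' → D

No remaining common prefixes — done.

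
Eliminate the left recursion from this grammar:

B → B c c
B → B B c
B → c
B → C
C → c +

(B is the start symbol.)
B → c B'
B → C B'
B' → c c B'
B' → B c B'
B' → ε
C → c +

B is directly left-recursive. The standard transformation for
  A → A α₁ | ... | A α_m | β₁ | ... | β_n
is
  A  → β₁ A' | ... | β_n A'
  A' → α₁ A' | ... | α_m A' | ε

B → c becomes B → c B'
B → C becomes B → C B'
B → B c c becomes B' → c c B'
B → B B c becomes B' → B c B'
Add B' → ε

Productions for other non-terminals are unchanged:
  C → c +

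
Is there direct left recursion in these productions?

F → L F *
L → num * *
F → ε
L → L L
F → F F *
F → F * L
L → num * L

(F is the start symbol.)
Yes, L, F are left-recursive

Direct left recursion occurs when N → N α for some non-terminal N (the right-hand side begins with the left-hand side itself).

F → L F *: starts with L
L → num * *: starts with num
F → ε: starts with ε
L → L L: LEFT RECURSIVE (starts with L)
F → F F *: LEFT RECURSIVE (starts with F)
F → F * L: LEFT RECURSIVE (starts with F)
L → num * L: starts with num

The grammar has direct left recursion on: L, F.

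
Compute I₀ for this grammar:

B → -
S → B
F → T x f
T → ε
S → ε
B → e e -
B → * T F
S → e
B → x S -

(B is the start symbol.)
First, augment the grammar with B' → B
I₀ = CLOSURE({ [B' → . B] }):
  [B' → . B] has the dot before B: add [B → . -], [B → . e e -], [B → . * T F], [B → . x S -]
No further items can be added.

I₀ = { [B → . * T F], [B → . -], [B → . e e -], [B → . x S -], [B' → . B] }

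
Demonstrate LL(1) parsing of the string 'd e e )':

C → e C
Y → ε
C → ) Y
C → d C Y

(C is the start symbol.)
Stack is shown with the top on the left.

Stack    Input      Action
--------------------------
C $      d e e ) $  output C → d C Y
d C Y $  d e e ) $  match 'd'
C Y $    e e ) $    output C → e C
e C Y $  e e ) $    match 'e'
C Y $    e ) $      output C → e C
e C Y $  e ) $      match 'e'
C Y $    ) $        output C → ) Y
) Y Y $  ) $        match ')'
Y Y $    $          output Y → ε
Y $      $          output Y → ε
$        $          accept

The string is accepted.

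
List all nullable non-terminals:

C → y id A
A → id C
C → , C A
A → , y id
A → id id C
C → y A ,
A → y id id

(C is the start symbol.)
None

A non-terminal is nullable if it can derive ε (the empty string): either it has an ε-production, or it has a production whose right-hand side consists entirely of nullable non-terminals.

There are no ε-productions, so no non-terminal can derive ε.
No non-terminals are nullable.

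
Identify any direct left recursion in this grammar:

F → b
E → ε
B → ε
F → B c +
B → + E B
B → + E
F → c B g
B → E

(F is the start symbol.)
No direct left recursion

Direct left recursion occurs when N → N α for some non-terminal N (the right-hand side begins with the left-hand side itself).

F → b: starts with b
E → ε: starts with ε
B → ε: starts with ε
F → B c +: starts with B
B → + E B: starts with '+'
B → + E: starts with '+'
F → c B g: starts with c
B → E: starts with E

No direct left recursion found.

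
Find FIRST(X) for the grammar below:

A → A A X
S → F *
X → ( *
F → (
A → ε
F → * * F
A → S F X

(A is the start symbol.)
From X → ( *:
  - '(' is a terminal: add '(' and stop

Collecting: FIRST(X) = { '(' }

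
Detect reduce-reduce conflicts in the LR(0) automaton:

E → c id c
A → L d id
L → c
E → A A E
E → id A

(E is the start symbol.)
No reduce-reduce conflicts

Augment with E' → E and build the canonical LR(0) collection (I0 = CLOSURE({[E' → . E]}), then GOTO on every symbol after a dot until no new states appear). It has 14 states:
  I0: { [A → . L d id], [E → . A A E], [E → . c id c], [E → . id A], [E' → . E], [L → . c] }  — shift
  I1: { [A → . L d id], [E → A . A E], [L → . c] }  — shift
  I2: { [E' → E .] }  — accept
  I3: { [A → L . d id] }  — shift
  I4: { [E → c . id c], [L → c .] }  — shift, reduce
  I5: { [A → . L d id], [E → id . A], [L → . c] }  — shift
  I6: { [E → id A .] }  — reduce
  I7: { [L → c .] }  — reduce
  I8: { [E → c id . c] }  — shift
  I9: { [E → c id c .] }  — reduce
  I10: { [A → L d . id] }  — shift
  I11: { [A → L d id .] }  — reduce
  I12: { [A → . L d id], [E → . A A E], [E → . c id c], [E → . id A], [E → A A . E], [L → . c] }  — shift
  I13: { [E → A A E .] }  — reduce

No state contains more than one complete item.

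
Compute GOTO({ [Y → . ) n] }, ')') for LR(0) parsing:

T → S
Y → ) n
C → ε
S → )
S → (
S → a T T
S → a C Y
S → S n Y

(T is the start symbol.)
{ [Y → ) . n] }

GOTO(I, ')') = CLOSURE({ [A → αX.β] : [A → α.Xβ] ∈ I, X = ')' })

Items with dot before ')', with the dot advanced:
  [Y → . ) n] → [Y → ) . n]
Closure adds nothing (no advanced item has the dot before a non-terminal).

GOTO = { [Y → ) . n] }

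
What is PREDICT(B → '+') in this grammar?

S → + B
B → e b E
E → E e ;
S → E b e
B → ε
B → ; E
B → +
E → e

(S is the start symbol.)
{ '+' }

PREDICT(B → '+') = (FIRST(RHS) \ {ε}) ∪ (FOLLOW(B) if ε ∈ FIRST(RHS), i.e. RHS ⇒* ε)
FIRST('+') = { '+' }
ε ∉ FIRST('+'), so FOLLOW(B) is not added.
PREDICT(B → '+') = { '+' }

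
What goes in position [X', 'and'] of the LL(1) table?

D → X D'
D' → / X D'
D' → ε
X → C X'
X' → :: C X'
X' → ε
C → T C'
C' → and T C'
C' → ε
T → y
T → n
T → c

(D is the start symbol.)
To find M[X', 'and'], we find productions for X' where 'and' is in the predict set (PREDICT(N → α) = (FIRST(α) \ {ε}) ∪ (FOLLOW(N) if α ⇒* ε)).

Relevant sets:
  FOLLOW(X') = { $, '/' }

X' → :: C X': PREDICT = { '::' }
X' → ε: PREDICT = { $, '/' }

M[X', 'and'] is empty (no production applies)

Answer: Empty (error entry)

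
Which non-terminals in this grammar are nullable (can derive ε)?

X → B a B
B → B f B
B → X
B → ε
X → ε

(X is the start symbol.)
{ 'B', 'X' }

ε-productions: B → ε, X → ε
So B, X are immediately nullable.
Every non-terminal is now nullable.
Nullable = { 'B', 'X' }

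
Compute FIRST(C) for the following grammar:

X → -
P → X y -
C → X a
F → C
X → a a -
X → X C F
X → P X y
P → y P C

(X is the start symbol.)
FIRST sets of the other non-terminals involved (by the same procedure, iterated to a fixed point):
  FIRST(X) = { '-', 'a', 'y' }

From C → X a:
  - X is a non-terminal: add FIRST(X) \ {ε} = { '-', 'a', 'y' }
    X is not nullable, so stop

Collecting: FIRST(C) = { '-', 'a', 'y' }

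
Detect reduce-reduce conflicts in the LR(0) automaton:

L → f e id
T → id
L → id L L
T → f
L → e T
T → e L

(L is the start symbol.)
A reduce-reduce conflict occurs when an LR(0) state has two complete items [A → α .] and [B → β .] — both call for a reduction, and with no lookahead the parser cannot choose between them.

Augment with L' → L and build the canonical LR(0) collection (I0 = CLOSURE({[L' → . L]}), then GOTO on every symbol after a dot until no new states appear). It has 14 states:
  I0: { [L → . e T], [L → . f e id], [L → . id L L], [L' → . L] }  — shift
  I1: { [L' → L .] }  — accept
  I2: { [L → e . T], [T → . e L], [T → . f], [T → . id] }  — shift
  I3: { [L → f . e id] }  — shift
  I4: { [L → . e T], [L → . f e id], [L → . id L L], [L → id . L L] }  — shift
  I5: { [L → . e T], [L → . f e id], [L → . id L L], [L → id L . L] }  — shift
  I6: { [L → id L L .] }  — reduce
  I7: { [L → f e . id] }  — shift
  I8: { [L → f e id .] }  — reduce
  I9: { [L → e T .] }  — reduce
  I10: { [L → . e T], [L → . f e id], [L → . id L L], [T → e . L] }  — shift
  I11: { [T → f .] }  — reduce
  I12: { [T → id .] }  — reduce
  I13: { [T → e L .] }  — reduce

No state contains more than one complete item.

Answer: No reduce-reduce conflicts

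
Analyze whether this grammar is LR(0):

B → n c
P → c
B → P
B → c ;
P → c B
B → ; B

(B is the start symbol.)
No. Shift-reduce conflict between [P → c .] and [B → . ; B]

Augment with B' → B and build the canonical LR(0) collection (I0 = CLOSURE({[B' → . B]}), then GOTO on every symbol after a dot until no new states appear). It has 10 states:
  I0: { [B → . ; B], [B → . P], [B → . c ;], [B → . n c], [B' → . B], [P → . c B], [P → . c] }  — shift
  I1: { [B → . ; B], [B → . P], [B → . c ;], [B → . n c], [B → ; . B], [P → . c B], [P → . c] }  — shift
  I2: { [B' → B .] }  — accept
  I3: { [B → P .] }  — reduce
  I4: { [B → . ; B], [B → . P], [B → . c ;], [B → . n c], [B → c . ;], [P → . c B], [P → . c], [P → c . B], [P → c .] }  — shift, reduce
  I5: { [B → n . c] }  — shift
  I6: { [B → n c .] }  — reduce
  I7: { [B → . ; B], [B → . P], [B → . c ;], [B → . n c], [B → ; . B], [B → c ; .], [P → . c B], [P → . c] }  — shift, reduce
  I8: { [P → c B .] }  — reduce
  I9: { [B → ; B .] }  — reduce

Conflict in state I4:
  Shift-reduce conflict between [P → c .] and [B → . ; B]
So the grammar is NOT LR(0).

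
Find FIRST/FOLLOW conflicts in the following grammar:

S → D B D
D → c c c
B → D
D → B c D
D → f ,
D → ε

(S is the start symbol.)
A FIRST/FOLLOW conflict occurs when a non-terminal N has a nullable alternative N → β (β ⇒* ε) and another alternative N → α with FIRST(α) ∩ FOLLOW(N) ≠ ∅: on such a lookahead the parser cannot decide between expanding α and letting N vanish via β.

Nullable non-terminals: B, D, S.
FIRST sets used below: FIRST(B) = { 'c', 'f', ε }
B has a nullable alternative but only one production, so nothing to check.

D: nullable alternative(s) D → ε; FOLLOW(D) = { $, 'c', 'f' }
  D → c c c: FIRST \ {ε} = { 'c' } — overlaps FOLLOW(D) on { 'c' }: CONFLICT
  D → B c D: FIRST \ {ε} = { 'c', 'f' } — overlaps FOLLOW(D) on { 'c', 'f' }: CONFLICT
  D → f ,: FIRST \ {ε} = { 'f' } — overlaps FOLLOW(D) on { 'f' }: CONFLICT
  D → ε: FIRST \ {ε} = { } — this is the only nullable alternative, skip
S has a nullable alternative but only one production, so nothing to check.

So the grammar has 3 FIRST/FOLLOW conflicts (marked CONFLICT above).

Answer: Yes. D → c c c with FOLLOW(D) on { 'c' }; D → B c D with FOLLOW(D) on { 'c', 'f' }; D → f ',' with FOLLOW(D) on { 'f' }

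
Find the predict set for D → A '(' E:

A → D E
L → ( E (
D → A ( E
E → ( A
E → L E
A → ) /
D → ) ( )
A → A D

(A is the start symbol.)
PREDICT(D → A '(' E) = (FIRST(RHS) \ {ε}) ∪ (FOLLOW(D) if ε ∈ FIRST(RHS), i.e. RHS ⇒* ε)
FIRST(A) = { ')' }
FIRST(A '(' E) = { ')' }
ε ∉ FIRST(A '(' E), so FOLLOW(D) is not added.
PREDICT(D → A '(' E) = { ')' }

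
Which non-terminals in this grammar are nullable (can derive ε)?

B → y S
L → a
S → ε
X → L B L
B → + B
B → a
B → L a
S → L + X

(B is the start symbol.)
ε-productions: S → ε
So S is immediately nullable.
No further non-terminal can be added: every production for the remaining non-terminals contains a terminal or a non-nullable non-terminal.
Nullable = { 'S' }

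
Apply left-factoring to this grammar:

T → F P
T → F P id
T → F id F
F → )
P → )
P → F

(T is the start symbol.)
T → F T'
T' → P T''
T'' → ε
T'' → id
T' → id F
F → )
P → )
P → F

Left-factoring transforms A → αβ₁ | αβ₂ into A → αA' and A' → β₁ | β₂
(α is the longest common prefix among the alternatives). Repeat until
no nonterminal has two alternatives with a common prefix.

Round 1: T has alternatives sharing prefix 'F'. Introduce T': T → F T'
  Add: T' → P
  Add: T' → P id
  Add: T' → id F

Round 2: T' has alternatives sharing prefix 'P'. Introduce T'': T' → P T''
  Add: T'' → ε
  Add: T'' → id

No remaining common prefixes — done.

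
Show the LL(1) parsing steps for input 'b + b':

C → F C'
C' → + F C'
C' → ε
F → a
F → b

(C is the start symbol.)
LL(1) parsing maintains a stack (initially the start symbol over $) and the input. At each step: if the stack top is a terminal, match it against the current input token; if it is a non-terminal N, replace it with the RHS of M[N, lookahead] (the unique production whose predict set contains the lookahead).

Stack is shown with the top on the left.

Stack     Input    Action
-------------------------
C $       b + b $  output C → F C'
F C' $    b + b $  output F → b
b C' $    b + b $  match 'b'
C' $      + b $    output C' → + F C'
+ F C' $  + b $    match '+'
F C' $    b $      output F → b
b C' $    b $      match 'b'
C' $      $        output C' → ε
$         $        accept

The string is accepted.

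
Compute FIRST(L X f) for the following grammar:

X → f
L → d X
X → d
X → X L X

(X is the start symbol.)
{ 'd' }

FIRST sets of the non-terminals involved (from the grammar, by fixed-point iteration):
  FIRST(L) = { 'd' }

To compute FIRST(L X f), process the symbols left to right:
Symbol L is a non-terminal. Add FIRST(L) \ {ε} = { 'd' }
L is not nullable (ε ∉ FIRST(L)), so stop here.
FIRST(L X f) = { 'd' }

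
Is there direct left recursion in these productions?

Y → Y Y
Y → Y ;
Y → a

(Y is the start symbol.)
Yes, Y is left-recursive

Y → Y Y: LEFT RECURSIVE (starts with Y)
Y → Y ;: LEFT RECURSIVE (starts with Y)
Y → a: starts with a

The grammar has direct left recursion on: Y.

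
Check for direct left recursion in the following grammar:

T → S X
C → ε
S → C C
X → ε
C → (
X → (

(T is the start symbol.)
No direct left recursion

T → S X: starts with S
C → ε: starts with ε
S → C C: starts with C
X → ε: starts with ε
C → (: starts with '('
X → (: starts with '('

No direct left recursion found.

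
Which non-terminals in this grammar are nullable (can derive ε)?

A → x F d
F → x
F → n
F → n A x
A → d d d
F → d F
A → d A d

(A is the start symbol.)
There are no ε-productions, so no non-terminal can derive ε.
No non-terminals are nullable.

Answer: None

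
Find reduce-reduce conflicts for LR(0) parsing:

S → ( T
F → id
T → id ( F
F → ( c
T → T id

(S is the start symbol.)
Augment with S' → S and build the canonical LR(0) collection (I0 = CLOSURE({[S' → . S]}), then GOTO on every symbol after a dot until no new states appear). It has 11 states:
  I0: { [S → . ( T], [S' → . S] }  — shift
  I1: { [S → ( . T], [T → . T id], [T → . id ( F] }  — shift
  I2: { [S' → S .] }  — accept
  I3: { [S → ( T .], [T → T . id] }  — shift, reduce
  I4: { [T → id . ( F] }  — shift
  I5: { [F → . ( c], [F → . id], [T → id ( . F] }  — shift
  I6: { [F → ( . c] }  — shift
  I7: { [T → id ( F .] }  — reduce
  I8: { [F → id .] }  — reduce
  I9: { [F → ( c .] }  — reduce
  I10: { [T → T id .] }  — reduce

No state contains more than one complete item.

Answer: No reduce-reduce conflicts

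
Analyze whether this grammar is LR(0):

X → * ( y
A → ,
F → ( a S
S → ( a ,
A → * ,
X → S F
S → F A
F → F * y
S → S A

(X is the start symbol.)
No. Shift-reduce conflict between [X → S F .] and [F → F . * y]

Augment with X' → X and build the canonical LR(0) collection (I0 = CLOSURE({[X' → . X]}), then GOTO on every symbol after a dot until no new states appear). It has 22 states:
  I0: { [F → . ( a S], [F → . F * y], [S → . ( a ,], [S → . F A], [S → . S A], [X → . * ( y], [X → . S F], [X' → . X] }  — shift
  I1: { [F → ( . a S], [S → ( . a ,] }  — shift
  I2: { [X → * . ( y] }  — shift
  I3: { [A → . * ,], [A → . ,], [F → F . * y], [S → F . A] }  — shift
  I4: { [A → . * ,], [A → . ,], [F → . ( a S], [F → . F * y], [S → S . A], [X → S . F] }  — shift
  I5: { [X' → X .] }  — accept
  I6: { [F → ( . a S] }  — shift
  I7: { [A → * . ,] }  — shift
  I8: { [A → , .] }  — reduce
  I9: { [S → S A .] }  — reduce
  I10: { [F → F . * y], [X → S F .] }  — shift, reduce
  I11: { [F → F * . y] }  — shift
  I12: { [F → F * y .] }  — reduce
  I13: { [A → * , .] }  — reduce
  I14: { [F → ( a . S], [F → . ( a S], [F → . F * y], [S → . ( a ,], [S → . F A], [S → . S A] }  — shift
  I15: { [A → . * ,], [A → . ,], [F → ( a S .], [S → S . A] }  — shift, reduce
  I16: { [A → * . ,], [F → F * . y] }  — shift
  I17: { [S → F A .] }  — reduce
  I18: { [X → * ( . y] }  — shift
  I19: { [X → * ( y .] }  — reduce
  I20: { [F → ( a . S], [F → . ( a S], [F → . F * y], [S → ( a . ,], [S → . ( a ,], [S → . F A], [S → . S A] }  — shift
  I21: { [S → ( a , .] }  — reduce

Conflict in state I10:
  Shift-reduce conflict between [X → S F .] and [F → F . * y]
So the grammar is NOT LR(0).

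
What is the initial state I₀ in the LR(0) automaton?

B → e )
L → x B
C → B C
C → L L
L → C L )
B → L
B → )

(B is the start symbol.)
First, augment the grammar with B' → B
I₀ = CLOSURE({ [B' → . B] }):
  [B' → . B] has the dot before B: add [B → . e )], [B → . L], [B → . )]
  [B → . L] has the dot before L: add [L → . x B], [L → . C L )]
  [L → . C L )] has the dot before C: add [C → . B C], [C → . L L]
No further items can be added.

I₀ = { [B → . )], [B → . L], [B → . e )], [B' → . B], [C → . B C], [C → . L L], [L → . C L )], [L → . x B] }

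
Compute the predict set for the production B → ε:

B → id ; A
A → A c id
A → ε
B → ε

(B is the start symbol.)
{ $ }

PREDICT(B → ε) = (FIRST(RHS) \ {ε}) ∪ (FOLLOW(B) if ε ∈ FIRST(RHS), i.e. RHS ⇒* ε)
The right-hand side is ε (FIRST(ε) = { ε }), so the predict set is FOLLOW(B) = { $ }
PREDICT(B → ε) = { $ }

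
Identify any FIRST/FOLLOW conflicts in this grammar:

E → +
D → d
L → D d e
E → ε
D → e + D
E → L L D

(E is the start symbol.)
A FIRST/FOLLOW conflict occurs when a non-terminal N has a nullable alternative N → β (β ⇒* ε) and another alternative N → α with FIRST(α) ∩ FOLLOW(N) ≠ ∅: on such a lookahead the parser cannot decide between expanding α and letting N vanish via β.

Nullable non-terminals: E.
FIRST sets used below: FIRST(L) = { 'd', 'e' }

E: nullable alternative(s) E → ε; FOLLOW(E) = { $ }
  E → +: FIRST \ {ε} = { '+' } — disjoint from FOLLOW(E)
  E → ε: FIRST \ {ε} = { } — this is the only nullable alternative, skip
  E → L L D: FIRST \ {ε} = { 'd', 'e' } — disjoint from FOLLOW(E)

D, L have no nullable alternative, so no FIRST/FOLLOW check is needed there.

No FIRST/FOLLOW conflicts found.

Answer: No FIRST/FOLLOW conflicts.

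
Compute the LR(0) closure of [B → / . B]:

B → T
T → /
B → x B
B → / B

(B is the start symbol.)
{ [B → . / B], [B → . T], [B → . x B], [B → / . B], [T → . /] }

To compute CLOSURE, for each item [A → α.Bβ] where B is a non-terminal, add [B → .γ] for all productions B → γ; repeat for the newly added items until nothing changes.

Start with: [B → / . B]
  [B → / . B] has the dot before B: add [B → . T], [B → . x B], [B → . / B]
  [B → . T] has the dot before T: add [T → . /]
No further items can be added.

CLOSURE = { [B → . / B], [B → . T], [B → . x B], [B → / . B], [T → . /] }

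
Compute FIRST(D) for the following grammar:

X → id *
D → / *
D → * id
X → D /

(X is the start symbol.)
From D → / *:
  - '/' is a terminal: add '/' and stop
From D → * id:
  - '*' is a terminal: add '*' and stop

Collecting: FIRST(D) = { '*', '/' }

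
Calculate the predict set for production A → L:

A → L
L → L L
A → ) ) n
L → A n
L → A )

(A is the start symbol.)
PREDICT(A → L) = (FIRST(RHS) \ {ε}) ∪ (FOLLOW(A) if ε ∈ FIRST(RHS), i.e. RHS ⇒* ε)
FIRST(L) = { ')' }
FIRST(L) = { ')' }
ε ∉ FIRST(L), so FOLLOW(A) is not added.
PREDICT(A → L) = { ')' }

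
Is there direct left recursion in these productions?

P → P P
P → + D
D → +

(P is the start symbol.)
P → P P: LEFT RECURSIVE (starts with P)
P → + D: starts with '+'
D → +: starts with '+'

The grammar has direct left recursion on: P.

Answer: Yes, P is left-recursive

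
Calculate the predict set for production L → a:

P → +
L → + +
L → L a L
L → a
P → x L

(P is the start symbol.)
{ 'a' }

PREDICT(L → a) = (FIRST(RHS) \ {ε}) ∪ (FOLLOW(L) if ε ∈ FIRST(RHS), i.e. RHS ⇒* ε)
FIRST(a) = { 'a' }
ε ∉ FIRST(a), so FOLLOW(L) is not added.
PREDICT(L → a) = { 'a' }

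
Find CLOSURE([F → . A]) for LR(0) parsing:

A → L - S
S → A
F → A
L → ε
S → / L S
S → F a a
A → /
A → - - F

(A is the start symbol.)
Start with: [F → . A]
  [F → . A] has the dot before A: add [A → . L - S], [A → . /], [A → . - - F]
  [A → . L - S] has the dot before L: add [L → .]
No further items can be added.

CLOSURE = { [A → . - - F], [A → . /], [A → . L - S], [F → . A], [L → .] }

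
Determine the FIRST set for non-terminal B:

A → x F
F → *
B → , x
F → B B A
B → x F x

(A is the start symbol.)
{ ',', 'x' }

From B → , x:
  - ',' is a terminal: add ',' and stop
From B → x F x:
  - x is a terminal: add 'x' and stop

Collecting: FIRST(B) = { ',', 'x' }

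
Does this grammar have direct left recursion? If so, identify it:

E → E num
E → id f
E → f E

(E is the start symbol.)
Yes, E is left-recursive

E → E num: LEFT RECURSIVE (starts with E)
E → id f: starts with id
E → f E: starts with f

The grammar has direct left recursion on: E.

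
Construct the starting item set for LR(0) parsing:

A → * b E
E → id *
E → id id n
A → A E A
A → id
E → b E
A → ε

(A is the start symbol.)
{ [A → . * b E], [A → . A E A], [A → . id], [A → .], [A' → . A] }

First, augment the grammar with A' → A
I₀ = CLOSURE({ [A' → . A] }):
  [A' → . A] has the dot before A: add [A → . * b E], [A → . A E A], [A → . id], [A → .]
No further items can be added.

I₀ = { [A → . * b E], [A → . A E A], [A → . id], [A → .], [A' → . A] }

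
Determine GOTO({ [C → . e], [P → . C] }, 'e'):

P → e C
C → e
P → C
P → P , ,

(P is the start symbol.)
{ [C → e .] }

GOTO(I, 'e') = CLOSURE({ [A → αX.β] : [A → α.Xβ] ∈ I, X = 'e' })

Items with dot before 'e', with the dot advanced:
  [C → . e] → [C → e .]
Closure adds nothing (no advanced item has the dot before a non-terminal).

GOTO = { [C → e .] }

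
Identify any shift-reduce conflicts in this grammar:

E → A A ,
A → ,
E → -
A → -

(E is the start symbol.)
A shift-reduce conflict occurs when an LR(0) state has both:
  - a complete (reduce) item [A → α .] (dot at the end), and
  - a shift item [B → β . c γ] (dot before a terminal).

Augment with E' → E and build the canonical LR(0) collection (I0 = CLOSURE({[E' → . E]}), then GOTO on every symbol after a dot until no new states appear). It has 8 states:
  I0: { [A → . ,], [A → . -], [E → . -], [E → . A A ,], [E' → . E] }  — shift
  I1: { [A → , .] }  — reduce
  I2: { [A → - .], [E → - .] }  — 2 reduces
  I3: { [A → . ,], [A → . -], [E → A . A ,] }  — shift
  I4: { [E' → E .] }  — accept
  I5: { [A → - .] }  — reduce
  I6: { [E → A A . ,] }  — shift
  I7: { [E → A A , .] }  — reduce

No state contains both a complete item and a shift item.

Answer: No shift-reduce conflicts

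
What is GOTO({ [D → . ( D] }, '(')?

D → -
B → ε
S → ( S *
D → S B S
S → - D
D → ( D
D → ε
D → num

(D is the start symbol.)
{ [D → ( . D], [D → . ( D], [D → . -], [D → . S B S], [D → . num], [D → .], [S → . ( S *], [S → . - D] }

GOTO(I, '(') = CLOSURE({ [A → αX.β] : [A → α.Xβ] ∈ I, X = '(' })

Items with dot before '(', with the dot advanced:
  [D → . ( D] → [D → ( . D]
Closure of the advanced items:
  [D → ( . D] has the dot before D: add [D → . -], [D → . S B S], [D → . ( D], [D → .], [D → . num]
  [D → . S B S] has the dot before S: add [S → . ( S *], [S → . - D]

GOTO = { [D → ( . D], [D → . ( D], [D → . -], [D → . S B S], [D → . num], [D → .], [S → . ( S *], [S → . - D] }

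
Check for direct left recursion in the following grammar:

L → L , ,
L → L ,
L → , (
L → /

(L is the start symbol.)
Direct left recursion occurs when N → N α for some non-terminal N (the right-hand side begins with the left-hand side itself).

L → L , ,: LEFT RECURSIVE (starts with L)
L → L ,: LEFT RECURSIVE (starts with L)
L → , (: starts with ','
L → /: starts with '/'

The grammar has direct left recursion on: L.

Answer: Yes, L is left-recursive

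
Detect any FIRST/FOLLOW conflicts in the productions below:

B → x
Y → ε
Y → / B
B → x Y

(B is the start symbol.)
No FIRST/FOLLOW conflicts.

A FIRST/FOLLOW conflict occurs when a non-terminal N has a nullable alternative N → β (β ⇒* ε) and another alternative N → α with FIRST(α) ∩ FOLLOW(N) ≠ ∅: on such a lookahead the parser cannot decide between expanding α and letting N vanish via β.

Nullable non-terminals: Y.

Y: nullable alternative(s) Y → ε; FOLLOW(Y) = { $ }
  Y → ε: FIRST \ {ε} = { } — this is the only nullable alternative, skip
  Y → / B: FIRST \ {ε} = { '/' } — disjoint from FOLLOW(Y)

B has no nullable alternative, so no FIRST/FOLLOW check is needed there.

No FIRST/FOLLOW conflicts found.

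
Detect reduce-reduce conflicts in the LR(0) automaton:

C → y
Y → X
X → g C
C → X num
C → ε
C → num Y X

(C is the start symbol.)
No reduce-reduce conflicts

Augment with C' → C and build the canonical LR(0) collection (I0 = CLOSURE({[C' → . C]}), then GOTO on every symbol after a dot until no new states appear). It has 11 states:
  I0: { [C → . X num], [C → . num Y X], [C → . y], [C → .], [C' → . C], [X → . g C] }  — shift, reduce
  I1: { [C' → C .] }  — accept
  I2: { [C → X . num] }  — shift
  I3: { [C → . X num], [C → . num Y X], [C → . y], [C → .], [X → . g C], [X → g . C] }  — shift, reduce
  I4: { [C → num . Y X], [X → . g C], [Y → . X] }  — shift
  I5: { [C → y .] }  — reduce
  I6: { [Y → X .] }  — reduce
  I7: { [C → num Y . X], [X → . g C] }  — shift
  I8: { [C → num Y X .] }  — reduce
  I9: { [X → g C .] }  — reduce
  I10: { [C → X num .] }  — reduce

No state contains more than one complete item.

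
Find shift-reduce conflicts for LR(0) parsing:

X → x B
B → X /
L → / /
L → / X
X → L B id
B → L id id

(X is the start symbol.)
Yes — I13: [L → / / .] vs [L → . / /]

A shift-reduce conflict occurs when an LR(0) state has both:
  - a complete (reduce) item [A → α .] (dot at the end), and
  - a shift item [B → β . c γ] (dot before a terminal).

Augment with X' → X and build the canonical LR(0) collection (I0 = CLOSURE({[X' → . X]}), then GOTO on every symbol after a dot until no new states appear). It has 15 states:
  I0: { [L → . / /], [L → . / X], [X → . L B id], [X → . x B], [X' → . X] }  — shift
  I1: { [L → . / /], [L → . / X], [L → / . /], [L → / . X], [X → . L B id], [X → . x B] }  — shift
  I2: { [B → . L id id], [B → . X /], [L → . / /], [L → . / X], [X → . L B id], [X → . x B], [X → L . B id] }  — shift
  I3: { [X' → X .] }  — accept
  I4: { [B → . L id id], [B → . X /], [L → . / /], [L → . / X], [X → . L B id], [X → . x B], [X → x . B] }  — shift
  I5: { [X → x B .] }  — reduce
  I6: { [B → . L id id], [B → . X /], [B → L . id id], [L → . / /], [L → . / X], [X → . L B id], [X → . x B], [X → L . B id] }  — shift
  I7: { [B → X . /] }  — shift
  I8: { [B → X / .] }  — reduce
  I9: { [X → L B . id] }  — shift
  I10: { [B → L id . id] }  — shift
  I11: { [B → L id id .] }  — reduce
  I12: { [X → L B id .] }  — reduce
  I13: { [L → . / /], [L → . / X], [L → / . /], [L → / . X], [L → / / .], [X → . L B id], [X → . x B] }  — shift, reduce
  I14: { [L → / X .] }  — reduce

I13 contains reduce item [L → / / .] and shift items [L → . / /], [L → / . /], [L → . / X], [X → . x B] — shift-reduce conflict.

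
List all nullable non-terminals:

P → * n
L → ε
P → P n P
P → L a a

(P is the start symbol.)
{ 'L' }

ε-productions: L → ε
So L is immediately nullable.
No further non-terminal can be added: every production for the remaining non-terminals contains a terminal or a non-nullable non-terminal.
Nullable = { 'L' }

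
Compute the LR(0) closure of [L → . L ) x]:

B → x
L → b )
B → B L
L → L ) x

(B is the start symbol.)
{ [L → . L ) x], [L → . b )] }

Start with: [L → . L ) x]
  [L → . L ) x] has the dot before L: add [L → . b )]
No further items can be added.

CLOSURE = { [L → . L ) x], [L → . b )] }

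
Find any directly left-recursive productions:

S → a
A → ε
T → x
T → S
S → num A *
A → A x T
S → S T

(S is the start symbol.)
S → a: starts with a
A → ε: starts with ε
T → x: starts with x
T → S: starts with S
S → num A *: starts with num
A → A x T: LEFT RECURSIVE (starts with A)
S → S T: LEFT RECURSIVE (starts with S)

The grammar has direct left recursion on: A, S.

Answer: Yes, A, S are left-recursive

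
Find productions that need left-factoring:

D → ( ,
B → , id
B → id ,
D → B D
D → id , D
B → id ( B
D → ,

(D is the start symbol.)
Yes, B has productions with common prefix 'id'

Left-factoring is needed when two productions for the same non-terminal
share a common prefix on the right-hand side.

Productions for D:
  D → ( ,
  D → B D
  D → id , D
  D → ,
Productions for B:
  B → , id
  B → id ,
  B → id ( B

Found common prefix 'id' in productions for B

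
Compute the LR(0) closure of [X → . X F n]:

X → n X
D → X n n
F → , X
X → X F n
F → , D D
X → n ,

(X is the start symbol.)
{ [X → . X F n], [X → . n ,], [X → . n X] }

To compute CLOSURE, for each item [A → α.Bβ] where B is a non-terminal, add [B → .γ] for all productions B → γ; repeat for the newly added items until nothing changes.

Start with: [X → . X F n]
  [X → . X F n] has the dot before X: add [X → . n X], [X → . n ,]
No further items can be added.

CLOSURE = { [X → . X F n], [X → . n ,], [X → . n X] }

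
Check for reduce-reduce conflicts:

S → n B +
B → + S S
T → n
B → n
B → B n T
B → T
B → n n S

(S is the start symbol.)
Yes — I6: [B → n .] vs [T → n .]

A reduce-reduce conflict occurs when an LR(0) state has two complete items [A → α .] and [B → β .] — both call for a reduction, and with no lookahead the parser cannot choose between them.

Augment with S' → S and build the canonical LR(0) collection (I0 = CLOSURE({[S' → . S]}), then GOTO on every symbol after a dot until no new states appear). It has 15 states:
  I0: { [S → . n B +], [S' → . S] }  — shift
  I1: { [S' → S .] }  — accept
  I2: { [B → . + S S], [B → . B n T], [B → . T], [B → . n n S], [B → . n], [S → n . B +], [T → . n] }  — shift
  I3: { [B → + . S S], [S → . n B +] }  — shift
  I4: { [B → B . n T], [S → n B . +] }  — shift
  I5: { [B → T .] }  — reduce
  I6: { [B → n . n S], [B → n .], [T → n .] }  — shift, 2 reduces
  I7: { [B → n n . S], [S → . n B +] }  — shift
  I8: { [B → n n S .] }  — reduce
  I9: { [S → n B + .] }  — reduce
  I10: { [B → B n . T], [T → . n] }  — shift
  I11: { [B → B n T .] }  — reduce
  I12: { [T → n .] }  — reduce
  I13: { [B → + S . S], [S → . n B +] }  — shift
  I14: { [B → + S S .] }  — reduce

I6 contains complete items [B → n .], [T → n .] — reduce-reduce conflict.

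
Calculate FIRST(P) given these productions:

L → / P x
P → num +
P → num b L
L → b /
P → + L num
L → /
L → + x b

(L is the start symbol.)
From P → num +:
  - num is a terminal: add 'num' and stop
From P → num b L:
  - num is a terminal: add 'num' and stop
From P → + L num:
  - '+' is a terminal: add '+' and stop

Collecting: FIRST(P) = { '+', 'num' }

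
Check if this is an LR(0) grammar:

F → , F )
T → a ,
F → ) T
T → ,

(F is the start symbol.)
Augment with F' → F and build the canonical LR(0) collection (I0 = CLOSURE({[F' → . F]}), then GOTO on every symbol after a dot until no new states appear). It has 10 states:
  I0: { [F → . ) T], [F → . , F )], [F' → . F] }  — shift
  I1: { [F → ) . T], [T → . ,], [T → . a ,] }  — shift
  I2: { [F → , . F )], [F → . ) T], [F → . , F )] }  — shift
  I3: { [F' → F .] }  — accept
  I4: { [F → , F . )] }  — shift
  I5: { [F → , F ) .] }  — reduce
  I6: { [T → , .] }  — reduce
  I7: { [F → ) T .] }  — reduce
  I8: { [T → a . ,] }  — shift
  I9: { [T → a , .] }  — reduce

Every state is either a pure shift/goto state or contains exactly one complete item and nothing to shift — no conflicts. The grammar is LR(0).

Answer: Yes, the grammar is LR(0)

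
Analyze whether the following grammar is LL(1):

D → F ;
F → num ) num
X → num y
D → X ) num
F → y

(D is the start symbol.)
A grammar is LL(1) if for each non-terminal N with multiple productions, the predict sets of those productions are pairwise disjoint, where PREDICT(N → α) = (FIRST(α) \ {ε}) ∪ (FOLLOW(N) if α ⇒* ε).

Relevant sets:
  FIRST(F) = { 'num', 'y' }
  FIRST(X) = { 'num' }

For D:
  PREDICT(D → F ';') = { 'num', 'y' }
  PREDICT(D → X ')' num) = { 'num' }
For F:
  PREDICT(F → num ')' num) = { 'num' }
  PREDICT(F → y) = { 'y' }
X has a single production, so nothing to check there.

Conflict found: Predict set conflict for D: { 'num' }
The grammar is NOT LL(1).

Answer: No. Predict set conflict for D: { 'num' }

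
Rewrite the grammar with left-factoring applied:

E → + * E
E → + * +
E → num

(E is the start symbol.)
E → + * E'
E' → E
E' → +
E → num

Left-factoring transforms A → αβ₁ | αβ₂ into A → αA' and A' → β₁ | β₂
(α is the longest common prefix among the alternatives). Repeat until
no nonterminal has two alternatives with a common prefix.

Round 1: E has alternatives sharing prefix '+ *'. Introduce E': E → + * E'
  Add: E' → E
  Add: E' → +

No remaining common prefixes — done.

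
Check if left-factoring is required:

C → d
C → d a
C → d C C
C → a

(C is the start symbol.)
Yes, C has productions with common prefix 'd'

Left-factoring is needed when two productions for the same non-terminal
share a common prefix on the right-hand side.

Productions for C:
  C → d
  C → d a
  C → d C C
  C → a

Found common prefix 'd' in productions for C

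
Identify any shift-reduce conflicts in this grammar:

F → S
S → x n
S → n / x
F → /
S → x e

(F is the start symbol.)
Augment with F' → F and build the canonical LR(0) collection (I0 = CLOSURE({[F' → . F]}), then GOTO on every symbol after a dot until no new states appear). It has 10 states:
  I0: { [F → . /], [F → . S], [F' → . F], [S → . n / x], [S → . x e], [S → . x n] }  — shift
  I1: { [F → / .] }  — reduce
  I2: { [F' → F .] }  — accept
  I3: { [F → S .] }  — reduce
  I4: { [S → n . / x] }  — shift
  I5: { [S → x . e], [S → x . n] }  — shift
  I6: { [S → x e .] }  — reduce
  I7: { [S → x n .] }  — reduce
  I8: { [S → n / . x] }  — shift
  I9: { [S → n / x .] }  — reduce

No state contains both a complete item and a shift item.

Answer: No shift-reduce conflicts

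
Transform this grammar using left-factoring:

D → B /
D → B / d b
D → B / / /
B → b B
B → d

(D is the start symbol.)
Left-factoring transforms A → αβ₁ | αβ₂ into A → αA' and A' → β₁ | β₂
(α is the longest common prefix among the alternatives). Repeat until
no nonterminal has two alternatives with a common prefix.

Round 1: D has alternatives sharing prefix 'B /'. Introduce D': D → B / D'
  Add: D' → ε
  Add: D' → d b
  Add: D' → / /

No remaining common prefixes — done.

Resulting grammar:
D → B / D'
D' → ε
D' → d b
D' → / /
B → b B
B → d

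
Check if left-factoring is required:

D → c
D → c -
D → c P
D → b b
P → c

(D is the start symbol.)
Left-factoring is needed when two productions for the same non-terminal
share a common prefix on the right-hand side.

Productions for D:
  D → c
  D → c -
  D → c P
  D → b b

Found common prefix 'c' in productions for D

Answer: Yes, D has productions with common prefix 'c'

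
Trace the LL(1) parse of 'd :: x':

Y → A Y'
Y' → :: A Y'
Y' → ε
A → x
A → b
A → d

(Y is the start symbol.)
LL(1) parsing maintains a stack (initially the start symbol over $) and the input. At each step: if the stack top is a terminal, match it against the current input token; if it is a non-terminal N, replace it with the RHS of M[N, lookahead] (the unique production whose predict set contains the lookahead).

Stack is shown with the top on the left.

Stack      Input     Action
---------------------------
Y $        d :: x $  output Y → A Y'
A Y' $     d :: x $  output A → d
d Y' $     d :: x $  match 'd'
Y' $       :: x $    output Y' → :: A Y'
:: A Y' $  :: x $    match '::'
A Y' $     x $       output A → x
x Y' $     x $       match 'x'
Y' $       $         output Y' → ε
$          $         accept

The string is accepted.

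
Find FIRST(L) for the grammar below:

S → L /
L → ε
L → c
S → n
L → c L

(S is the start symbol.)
{ 'c', ε }

From L → ε:
  - ε-production, so ε ∈ FIRST(L)
From L → c:
  - c is a terminal: add 'c' and stop
From L → c L:
  - c is a terminal: add 'c' and stop

Collecting: FIRST(L) = { 'c', ε }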